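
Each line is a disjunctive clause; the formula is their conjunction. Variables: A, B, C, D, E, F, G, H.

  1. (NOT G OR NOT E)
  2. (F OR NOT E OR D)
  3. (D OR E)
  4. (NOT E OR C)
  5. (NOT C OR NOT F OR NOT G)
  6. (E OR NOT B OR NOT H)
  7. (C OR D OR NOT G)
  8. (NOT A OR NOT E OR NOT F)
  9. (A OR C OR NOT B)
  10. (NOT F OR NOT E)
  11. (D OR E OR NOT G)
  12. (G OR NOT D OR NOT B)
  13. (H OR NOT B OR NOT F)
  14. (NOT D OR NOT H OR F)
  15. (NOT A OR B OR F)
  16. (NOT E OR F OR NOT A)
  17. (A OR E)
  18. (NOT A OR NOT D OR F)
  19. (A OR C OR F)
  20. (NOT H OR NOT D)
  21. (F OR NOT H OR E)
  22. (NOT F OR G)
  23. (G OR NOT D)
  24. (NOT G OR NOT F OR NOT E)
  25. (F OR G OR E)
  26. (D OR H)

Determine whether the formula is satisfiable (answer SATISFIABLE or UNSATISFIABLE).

SATISFIABLE

Branch on A: take A = True.
Set B = False and propagate.
  then F is forced to True.
  then E is forced to False.
  then D is forced to True.
  then H is forced to False.
  then G is forced to True.
  then C is forced to False.
Every clause has at least one true literal under this assignment.
So A=True, B=False, C=False, D=True, E=False, F=True, G=True, H=False is a satisfying assignment.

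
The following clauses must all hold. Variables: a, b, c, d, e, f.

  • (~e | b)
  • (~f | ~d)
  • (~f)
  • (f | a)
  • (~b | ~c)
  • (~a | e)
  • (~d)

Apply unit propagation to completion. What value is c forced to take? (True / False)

False

(~f) is a unit clause: f = False.
(a | f) with f = False leaves only a, so a = True.
(e | ~a) with a = True leaves only e, so e = True.
(~e | b) with e = True leaves only b, so b = True.
(~b | ~c) with b = True leaves only ~c, so c = False.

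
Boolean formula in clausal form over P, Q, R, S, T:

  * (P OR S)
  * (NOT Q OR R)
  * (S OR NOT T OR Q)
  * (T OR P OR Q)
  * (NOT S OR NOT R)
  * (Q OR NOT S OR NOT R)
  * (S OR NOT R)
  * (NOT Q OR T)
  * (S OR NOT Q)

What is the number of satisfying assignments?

4

Satisfying assignments:
  P=F Q=F R=F S=T T=T
  P=T Q=F R=F S=F T=F
  P=T Q=F R=F S=T T=F
  P=T Q=F R=F S=T T=T
That's 4 in total.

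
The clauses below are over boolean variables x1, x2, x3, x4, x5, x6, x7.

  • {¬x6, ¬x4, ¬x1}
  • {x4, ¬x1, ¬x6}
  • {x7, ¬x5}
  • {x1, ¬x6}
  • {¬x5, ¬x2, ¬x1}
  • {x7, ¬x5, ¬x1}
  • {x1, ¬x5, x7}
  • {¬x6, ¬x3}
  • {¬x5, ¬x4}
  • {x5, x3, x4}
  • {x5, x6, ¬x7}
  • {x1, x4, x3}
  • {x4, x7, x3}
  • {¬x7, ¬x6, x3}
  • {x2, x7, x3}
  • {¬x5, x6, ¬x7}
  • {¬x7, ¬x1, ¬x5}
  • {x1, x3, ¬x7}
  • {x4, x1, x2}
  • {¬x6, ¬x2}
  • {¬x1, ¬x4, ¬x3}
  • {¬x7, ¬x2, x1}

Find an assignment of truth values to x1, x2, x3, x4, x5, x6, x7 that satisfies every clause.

x1=F, x2=T, x3=T, x4=T, x5=F, x6=F, x7=F

Check each clause:
  1. {¬x6, ¬x1, ¬x4} — ¬x6 is true.
  2. {¬x1, ¬x6, x4} — ¬x6 is true.
  3. {¬x5, x7} — ¬x5 is true.
  4. {¬x6, x1} — ¬x6 is true.
  5. {¬x5, ¬x1, ¬x2} — ¬x5 is true.
  6. {¬x1, ¬x5, x7} — ¬x5 is true.
  7. {¬x5, x7, x1} — ¬x5 is true.
  8. {¬x3, ¬x6} — ¬x6 is true.
  9. {¬x5, ¬x4} — ¬x5 is true.
  10. {x5, x3, x4} — x3 is true.
  11. {x6, ¬x7, x5} — ¬x7 is true.
  12. {x3, x4, x1} — x3 is true.
  13. {x4, x7, x3} — x3 is true.
  14. {x3, ¬x7, ¬x6} — ¬x7 is true.
  15. {x2, x7, x3} — x2 is true.
  16. {x6, ¬x5, ¬x7} — ¬x7 is true.
  17. {¬x1, ¬x5, ¬x7} — ¬x7 is true.
  18. {x1, x3, ¬x7} — x3 is true.
  19. {x2, x1, x4} — x2 is true.
  20. {¬x6, ¬x2} — ¬x6 is true.
  21. {¬x4, ¬x3, ¬x1} — ¬x1 is true.
  22. {x1, ¬x7, ¬x2} — ¬x7 is true.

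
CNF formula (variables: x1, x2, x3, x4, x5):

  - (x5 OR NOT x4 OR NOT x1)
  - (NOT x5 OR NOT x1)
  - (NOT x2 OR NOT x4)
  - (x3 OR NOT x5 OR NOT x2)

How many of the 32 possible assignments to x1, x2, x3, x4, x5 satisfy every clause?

15

Case analysis on x5 and x1:
  x5=T, x1=T: a clause becomes empty — 0.
  x5=T, x1=F: 5 of the 8 assignments to (x2,x3,x4) work.
  x5=F, x1=T: remaining (x2,x3,x4) ∈ {(F,F,F); (F,T,F); (T,F,F); (T,T,F)} — 4.
  x5=F, x1=F: x3 free; 3 ways for (x2,x4) × 2^1 = 6.
Total: 0 + 5 + 4 + 6 = 15.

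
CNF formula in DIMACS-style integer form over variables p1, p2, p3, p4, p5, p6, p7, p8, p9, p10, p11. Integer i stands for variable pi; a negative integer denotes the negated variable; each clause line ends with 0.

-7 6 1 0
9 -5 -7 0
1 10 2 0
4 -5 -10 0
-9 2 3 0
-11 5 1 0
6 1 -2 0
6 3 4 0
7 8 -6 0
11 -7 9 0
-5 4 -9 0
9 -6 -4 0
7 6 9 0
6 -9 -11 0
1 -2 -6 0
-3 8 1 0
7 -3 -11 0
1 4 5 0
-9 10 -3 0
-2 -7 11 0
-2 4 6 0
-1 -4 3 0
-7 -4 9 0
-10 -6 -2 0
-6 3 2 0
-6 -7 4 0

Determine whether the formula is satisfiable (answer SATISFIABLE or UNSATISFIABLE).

Set p1 = True and propagate.
Branch on p2: take p2 = False.
For the remaining variables, p3 = True, p4 = True, p5 = False, p6 = True, p7 = True, p8 = False, p9 = True, p10 = True, p11 = True works.
Every clause has at least one true literal under this assignment.
So p1=T  p2=F  p3=T  p4=T  p5=F  p6=T  p7=T  p8=F  p9=T  p10=T  p11=T is a satisfying assignment.

SATISFIABLE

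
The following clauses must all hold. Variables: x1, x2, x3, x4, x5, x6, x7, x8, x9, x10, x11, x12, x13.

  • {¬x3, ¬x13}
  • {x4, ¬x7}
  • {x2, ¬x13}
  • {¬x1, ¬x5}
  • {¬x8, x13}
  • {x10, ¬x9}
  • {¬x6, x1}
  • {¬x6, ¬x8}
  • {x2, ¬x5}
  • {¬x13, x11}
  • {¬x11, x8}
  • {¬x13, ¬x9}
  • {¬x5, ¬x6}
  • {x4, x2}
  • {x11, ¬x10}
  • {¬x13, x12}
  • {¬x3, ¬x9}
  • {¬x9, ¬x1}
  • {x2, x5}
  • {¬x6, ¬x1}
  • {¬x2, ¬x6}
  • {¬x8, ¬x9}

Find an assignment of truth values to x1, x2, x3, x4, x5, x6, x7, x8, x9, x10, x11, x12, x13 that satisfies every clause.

Pure literal: x3 appears only negated; assign x3 = False.
Pure literal: x4 appears only positively; assign x4 = True.
Set x1 = True and propagate.
  then x5 is forced to False.
  then x9 is forced to False.
  then x2 is forced to True.
  then x6 is forced to False.
The remaining clauses are satisfied by x7 = True, x8 = False, x10 = False, x11 = False, x12 = True, x13 = False.

x1=True, x2=True, x3=False, x4=True, x5=False, x6=False, x7=True, x8=False, x9=False, x10=False, x11=False, x12=True, x13=False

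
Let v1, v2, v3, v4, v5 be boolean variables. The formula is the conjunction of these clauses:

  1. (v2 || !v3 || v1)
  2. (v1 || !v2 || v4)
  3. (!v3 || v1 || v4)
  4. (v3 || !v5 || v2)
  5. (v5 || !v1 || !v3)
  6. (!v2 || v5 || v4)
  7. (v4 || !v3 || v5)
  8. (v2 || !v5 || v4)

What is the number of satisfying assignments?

Case analysis on v2 and v3:
  v2=T, v3=T: remaining (v1,v4,v5) ∈ {(F,T,F); (F,T,T); (T,F,T); (T,T,T)} — 4.
  v2=T, v3=F: 5 of the 8 assignments to (v1,v4,v5) work.
  v2=F, v3=T: remaining (v1,v4,v5) ∈ {(T,T,T)} — 1.
  v2=F, v3=F: remaining (v1,v4,v5) ∈ {(F,F,F); (F,T,F); (T,F,F); (T,T,F)} — 4.
Total: 4 + 5 + 1 + 4 = 14.

14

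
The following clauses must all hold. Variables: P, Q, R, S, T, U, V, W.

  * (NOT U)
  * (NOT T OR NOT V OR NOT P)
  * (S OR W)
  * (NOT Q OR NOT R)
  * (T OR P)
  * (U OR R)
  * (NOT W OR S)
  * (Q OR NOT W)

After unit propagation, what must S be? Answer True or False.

True

(NOT U) is a unit clause: U = False.
From (R OR U) and U = False: R = True.
In (NOT Q OR NOT R), NOT R is now false; NOT Q must hold, so Q = False.
From (NOT W OR Q) and Q = False: W = False.
From (W OR S) and W = False: S = True.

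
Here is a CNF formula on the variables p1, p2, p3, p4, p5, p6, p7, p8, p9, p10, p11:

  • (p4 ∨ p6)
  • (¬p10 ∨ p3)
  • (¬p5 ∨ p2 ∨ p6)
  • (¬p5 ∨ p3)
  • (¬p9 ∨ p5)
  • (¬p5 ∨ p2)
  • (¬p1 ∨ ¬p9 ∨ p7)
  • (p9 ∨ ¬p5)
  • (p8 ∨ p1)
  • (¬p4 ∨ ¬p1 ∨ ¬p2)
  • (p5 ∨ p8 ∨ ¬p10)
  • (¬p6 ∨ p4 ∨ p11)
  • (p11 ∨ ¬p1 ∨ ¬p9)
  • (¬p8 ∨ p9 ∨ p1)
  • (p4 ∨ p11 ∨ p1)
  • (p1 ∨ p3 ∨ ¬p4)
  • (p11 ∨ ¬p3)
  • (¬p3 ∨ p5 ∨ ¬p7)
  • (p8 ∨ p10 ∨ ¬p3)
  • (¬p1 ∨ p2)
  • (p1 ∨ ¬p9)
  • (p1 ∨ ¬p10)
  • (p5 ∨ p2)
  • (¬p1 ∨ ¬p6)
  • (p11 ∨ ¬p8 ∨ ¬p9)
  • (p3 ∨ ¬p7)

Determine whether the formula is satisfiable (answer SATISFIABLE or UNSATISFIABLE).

p1 = True:
  propagation gives p2=True, p4=False, p6=True; an empty clause results — contradiction.
p1 = False:
  propagation gives p8=True, p9=True; an empty clause results — contradiction.
Every branch closes, so no satisfying assignment exists.

UNSATISFIABLE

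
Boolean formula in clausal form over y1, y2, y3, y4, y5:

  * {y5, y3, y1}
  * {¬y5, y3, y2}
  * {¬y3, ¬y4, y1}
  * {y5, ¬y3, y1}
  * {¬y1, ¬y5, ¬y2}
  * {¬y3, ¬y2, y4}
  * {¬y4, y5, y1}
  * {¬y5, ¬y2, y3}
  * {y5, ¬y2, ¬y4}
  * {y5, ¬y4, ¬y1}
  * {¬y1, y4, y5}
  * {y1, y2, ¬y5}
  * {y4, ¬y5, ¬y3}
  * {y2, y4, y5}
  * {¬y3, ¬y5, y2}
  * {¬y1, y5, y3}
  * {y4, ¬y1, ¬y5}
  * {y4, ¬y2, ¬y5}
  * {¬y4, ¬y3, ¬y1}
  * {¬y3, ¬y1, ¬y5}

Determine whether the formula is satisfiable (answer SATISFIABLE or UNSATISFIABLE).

y5 = True:
  y3 = True:
    propagation gives y4=True, y1=True; an empty clause results — contradiction.
  y3 = False:
    propagation gives y2=True; an empty clause results — contradiction.
y5 = False:
  y1 = True:
    propagation gives y4=False; an empty clause results — contradiction.
  y1 = False:
    propagation gives y3=True; an empty clause results — contradiction.
Every branch closes, so no satisfying assignment exists.

UNSATISFIABLE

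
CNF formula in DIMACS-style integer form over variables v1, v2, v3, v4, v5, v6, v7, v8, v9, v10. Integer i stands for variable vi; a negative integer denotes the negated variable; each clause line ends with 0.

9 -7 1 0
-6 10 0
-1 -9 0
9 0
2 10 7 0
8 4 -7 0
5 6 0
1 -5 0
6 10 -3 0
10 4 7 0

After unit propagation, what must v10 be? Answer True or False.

(v9) is a unit clause: v9 = True.
(~v9 \/ ~v1) with v9 = True leaves only ~v1, so v1 = False.
(v1 \/ ~v5): since v1 = False, the clause reduces to (~v5). v5 = False.
(v6 \/ v5) with v5 = False leaves only v6, so v6 = True.
(v10 \/ ~v6) with v6 = True leaves only v10, so v10 = True.

True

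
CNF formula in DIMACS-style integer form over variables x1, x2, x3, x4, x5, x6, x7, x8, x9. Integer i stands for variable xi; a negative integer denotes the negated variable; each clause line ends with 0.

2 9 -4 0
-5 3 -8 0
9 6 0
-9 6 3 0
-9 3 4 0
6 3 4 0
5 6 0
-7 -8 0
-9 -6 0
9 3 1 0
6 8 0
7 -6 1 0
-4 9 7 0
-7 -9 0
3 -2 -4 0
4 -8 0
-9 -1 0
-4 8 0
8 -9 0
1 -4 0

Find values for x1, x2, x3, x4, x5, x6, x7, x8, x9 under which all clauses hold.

x1 = T, x2 = F, x3 = F, x4 = F, x5 = T, x6 = T, x7 = T, x8 = F, x9 = F

Check each clause:
  1. {x2, ¬x4, x9} — ¬x4 is true.
  2. {¬x8, ¬x5, x3} — ¬x8 is true.
  3. {x6, x9} — x6 is true.
  4. {¬x9, x3, x6} — x6 is true.
  5. {¬x9, x4, x3} — ¬x9 is true.
  6. {x6, x3, x4} — x6 is true.
  7. {x6, x5} — x5 is true.
  8. {¬x8, ¬x7} — ¬x8 is true.
  9. {¬x9, ¬x6} — ¬x9 is true.
  10. {x1, x3, x9} — x1 is true.
  11. {x8, x6} — x6 is true.
  12. {x7, x1, ¬x6} — x1 is true.
  13. {x9, x7, ¬x4} — ¬x4 is true.
  14. {¬x7, ¬x9} — ¬x9 is true.
  15. {¬x2, x3, ¬x4} — ¬x4 is true.
  16. {x4, ¬x8} — ¬x8 is true.
  17. {¬x1, ¬x9} — ¬x9 is true.
  18. {¬x4, x8} — ¬x4 is true.
  19. {x8, ¬x9} — ¬x9 is true.
  20. {¬x4, x1} — x1 is true.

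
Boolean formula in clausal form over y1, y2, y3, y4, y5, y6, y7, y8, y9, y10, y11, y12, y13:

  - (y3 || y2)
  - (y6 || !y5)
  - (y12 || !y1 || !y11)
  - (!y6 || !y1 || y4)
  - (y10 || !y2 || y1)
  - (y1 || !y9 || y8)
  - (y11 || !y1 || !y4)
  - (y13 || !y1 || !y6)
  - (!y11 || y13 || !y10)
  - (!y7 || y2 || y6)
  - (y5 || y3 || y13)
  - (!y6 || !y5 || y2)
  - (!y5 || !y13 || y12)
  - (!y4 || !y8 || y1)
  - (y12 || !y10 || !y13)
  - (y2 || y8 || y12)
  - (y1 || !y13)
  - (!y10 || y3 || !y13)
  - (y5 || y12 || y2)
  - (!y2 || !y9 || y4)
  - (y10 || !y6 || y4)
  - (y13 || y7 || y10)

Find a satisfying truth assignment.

y1 = True, y2 = False, y3 = True, y4 = True, y5 = False, y6 = True, y7 = False, y8 = False, y9 = False, y10 = False, y11 = True, y12 = True, y13 = True

y3 occurs only positively in the remaining clauses — set y3 = True.
y9 occurs only negated in the remaining clauses — set y9 = False.
Set y1 = True and propagate.
For the remaining variables, y2 = False, y4 = True, y5 = False, y6 = True, y7 = False, y8 = False, y10 = False, y11 = True, y12 = True, y13 = True works.
Every clause has at least one true literal under this assignment.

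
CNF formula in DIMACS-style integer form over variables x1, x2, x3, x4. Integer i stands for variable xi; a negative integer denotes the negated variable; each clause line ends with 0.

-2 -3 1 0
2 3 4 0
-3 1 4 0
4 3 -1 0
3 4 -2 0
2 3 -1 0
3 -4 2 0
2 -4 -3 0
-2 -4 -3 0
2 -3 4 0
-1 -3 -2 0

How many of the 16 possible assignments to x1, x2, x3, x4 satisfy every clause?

2

The models are:
  x1=F x2=T x3=F x4=T
  x1=T x2=T x3=F x4=T
That's 2 in total.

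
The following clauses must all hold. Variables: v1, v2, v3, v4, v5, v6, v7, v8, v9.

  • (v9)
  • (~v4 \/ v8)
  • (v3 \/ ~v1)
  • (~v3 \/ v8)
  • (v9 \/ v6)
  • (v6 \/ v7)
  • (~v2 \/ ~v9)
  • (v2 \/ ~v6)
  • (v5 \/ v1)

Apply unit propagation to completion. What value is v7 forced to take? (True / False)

(v9) stands alone — v9 = True.
(~v9 \/ ~v2) with v9 = True leaves only ~v2, so v2 = False.
In (v2 \/ ~v6), v2 is now false; ~v6 must hold, so v6 = False.
(v7 \/ v6) with v6 = False leaves only v7, so v7 = True.

True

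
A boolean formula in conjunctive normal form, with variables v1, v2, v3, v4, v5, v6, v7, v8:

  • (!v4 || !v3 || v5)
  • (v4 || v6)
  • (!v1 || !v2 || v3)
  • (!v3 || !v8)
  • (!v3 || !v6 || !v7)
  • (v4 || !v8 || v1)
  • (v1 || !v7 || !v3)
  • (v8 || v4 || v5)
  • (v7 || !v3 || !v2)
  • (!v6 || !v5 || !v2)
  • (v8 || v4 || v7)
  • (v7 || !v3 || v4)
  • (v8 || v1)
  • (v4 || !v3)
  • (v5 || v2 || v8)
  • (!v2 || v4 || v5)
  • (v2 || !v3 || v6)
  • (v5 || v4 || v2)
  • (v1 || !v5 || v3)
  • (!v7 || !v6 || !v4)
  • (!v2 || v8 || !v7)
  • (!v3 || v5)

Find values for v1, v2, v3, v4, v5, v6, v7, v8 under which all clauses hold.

v1=False, v2=False, v3=False, v4=True, v5=False, v6=False, v7=True, v8=True

Check each clause:
  1. (!v3 || v5 || !v4) — !v3 is true.
  2. (v4 || v6) — v4 is true.
  3. (v3 || !v1 || !v2) — !v1 is true.
  4. (!v8 || !v3) — !v3 is true.
  5. (!v6 || !v7 || !v3) — !v6 is true.
  6. (v4 || !v8 || v1) — v4 is true.
  7. (v1 || !v7 || !v3) — !v3 is true.
  8. (v8 || v5 || v4) — v8 is true.
  9. (v7 || !v2 || !v3) — !v3 is true.
  10. (!v2 || !v6 || !v5) — !v6 is true.
  11. (v7 || v8 || v4) — v8 is true.
  12. (!v3 || v4 || v7) — v4 is true.
  13. (v1 || v8) — v8 is true.
  14. (!v3 || v4) — v4 is true.
  15. (v8 || v5 || v2) — v8 is true.
  16. (!v2 || v5 || v4) — v4 is true.
  17. (v6 || !v3 || v2) — !v3 is true.
  18. (v5 || v4 || v2) — v4 is true.
  19. (!v5 || v1 || v3) — !v5 is true.
  20. (!v7 || !v4 || !v6) — !v6 is true.
  21. (!v2 || !v7 || v8) — v8 is true.
  22. (v5 || !v3) — !v3 is true.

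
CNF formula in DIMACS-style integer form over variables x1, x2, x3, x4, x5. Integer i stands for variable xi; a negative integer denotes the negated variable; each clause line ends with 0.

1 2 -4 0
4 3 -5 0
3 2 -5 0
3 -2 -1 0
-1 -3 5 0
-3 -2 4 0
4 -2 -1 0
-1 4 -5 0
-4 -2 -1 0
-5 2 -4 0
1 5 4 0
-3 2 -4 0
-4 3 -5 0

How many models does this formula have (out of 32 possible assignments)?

6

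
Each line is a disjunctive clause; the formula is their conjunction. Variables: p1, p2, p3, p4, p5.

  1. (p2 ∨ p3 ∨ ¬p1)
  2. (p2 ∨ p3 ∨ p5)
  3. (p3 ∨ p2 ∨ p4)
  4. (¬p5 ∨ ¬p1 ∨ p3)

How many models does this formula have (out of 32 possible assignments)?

23

Split on p3, then p2.
  p3=1, p2=1: p1, p4, p5 free → 2^3 = 8.
  p3=1, p2=0: p1, p4, p5 free → 2^3 = 8.
  p3=0, p2=1: p4 free; 3 ways for (p1,p5) × 2^1 = 6.
  p3=0, p2=0: remaining (p1,p4,p5) ∈ {(0,1,1)} — 1.
Total: 8 + 8 + 6 + 1 = 23.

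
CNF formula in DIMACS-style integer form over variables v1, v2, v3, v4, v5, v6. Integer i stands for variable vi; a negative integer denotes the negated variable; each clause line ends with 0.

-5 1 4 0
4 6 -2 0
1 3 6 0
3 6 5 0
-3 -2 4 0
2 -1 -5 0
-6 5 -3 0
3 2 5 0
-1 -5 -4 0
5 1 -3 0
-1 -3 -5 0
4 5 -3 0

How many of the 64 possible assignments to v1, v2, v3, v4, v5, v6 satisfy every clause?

13

Case analysis on v5 and v3:
  v5=T, v3=T: remaining (v1,v2,v4,v6) ∈ {(F,F,T,F); (F,F,T,T); (F,T,T,F); (F,T,T,T)} — 4.
  v5=T, v3=F: remaining (v1,v2,v4,v6) ∈ {(F,F,T,T); (F,T,T,T); (T,T,F,T)} — 3.
  v5=F, v3=T: remaining (v1,v2,v4,v6) ∈ {(T,F,T,F); (T,T,T,F)} — 2.
  v5=F, v3=F: remaining (v1,v2,v4,v6) ∈ {(F,T,F,T); (F,T,T,T); (T,T,F,T); (T,T,T,T)} — 4.
Total: 4 + 3 + 2 + 4 = 13.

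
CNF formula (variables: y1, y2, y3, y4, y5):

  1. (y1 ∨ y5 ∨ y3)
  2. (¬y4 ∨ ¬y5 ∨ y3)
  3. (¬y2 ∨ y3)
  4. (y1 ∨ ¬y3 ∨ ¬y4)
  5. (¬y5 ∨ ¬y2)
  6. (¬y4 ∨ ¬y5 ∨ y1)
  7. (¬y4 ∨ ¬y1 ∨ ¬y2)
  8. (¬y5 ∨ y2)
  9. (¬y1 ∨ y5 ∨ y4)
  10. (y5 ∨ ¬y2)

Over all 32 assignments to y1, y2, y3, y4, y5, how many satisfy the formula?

The models are:
  y1=0 y2=0 y3=1 y4=0 y5=0
  y1=1 y2=0 y3=0 y4=1 y5=0
  y1=1 y2=0 y3=1 y4=1 y5=0
That's 3 in total.

3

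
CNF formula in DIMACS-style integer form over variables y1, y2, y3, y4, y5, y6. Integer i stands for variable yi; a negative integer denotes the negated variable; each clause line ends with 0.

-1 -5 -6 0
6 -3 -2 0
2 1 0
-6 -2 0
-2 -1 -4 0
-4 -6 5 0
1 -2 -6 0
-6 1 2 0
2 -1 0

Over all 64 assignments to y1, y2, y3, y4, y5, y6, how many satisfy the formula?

6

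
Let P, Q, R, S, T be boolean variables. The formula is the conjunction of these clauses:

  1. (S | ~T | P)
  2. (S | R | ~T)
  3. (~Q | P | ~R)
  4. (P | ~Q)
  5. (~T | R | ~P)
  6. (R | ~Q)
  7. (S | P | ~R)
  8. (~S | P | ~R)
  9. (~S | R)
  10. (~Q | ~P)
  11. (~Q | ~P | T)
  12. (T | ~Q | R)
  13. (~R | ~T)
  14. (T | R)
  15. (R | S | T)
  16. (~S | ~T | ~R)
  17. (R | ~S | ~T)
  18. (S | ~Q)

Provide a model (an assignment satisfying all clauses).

P=T  Q=F  R=T  S=F  T=F

Check each clause:
  1. (S | ~T | P) — P is true.
  2. (~T | S | R) — R is true.
  3. (~Q | P | ~R) — P is true.
  4. (P | ~Q) — P is true.
  5. (R | ~T | ~P) — R is true.
  6. (~Q | R) — R is true.
  7. (S | P | ~R) — P is true.
  8. (~S | ~R | P) — P is true.
  9. (~S | R) — R is true.
  10. (~Q | ~P) — ~Q is true.
  11. (~P | ~Q | T) — ~Q is true.
  12. (~Q | R | T) — R is true.
  13. (~R | ~T) — ~T is true.
  14. (R | T) — R is true.
  15. (T | R | S) — R is true.
  16. (~R | ~T | ~S) — ~T is true.
  17. (~S | R | ~T) — R is true.
  18. (~Q | S) — ~Q is true.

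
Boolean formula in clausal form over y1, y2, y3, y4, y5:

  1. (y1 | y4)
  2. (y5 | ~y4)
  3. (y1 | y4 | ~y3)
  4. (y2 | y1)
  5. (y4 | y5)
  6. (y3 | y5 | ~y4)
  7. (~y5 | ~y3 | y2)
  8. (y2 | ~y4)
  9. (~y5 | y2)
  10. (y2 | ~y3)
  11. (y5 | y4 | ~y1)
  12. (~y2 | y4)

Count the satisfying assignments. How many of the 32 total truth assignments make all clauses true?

The models are:
  y1=F y2=T y3=F y4=T y5=T
  y1=F y2=T y3=T y4=T y5=T
  y1=T y2=T y3=F y4=T y5=T
  y1=T y2=T y3=T y4=T y5=T
That's 4 in total.

4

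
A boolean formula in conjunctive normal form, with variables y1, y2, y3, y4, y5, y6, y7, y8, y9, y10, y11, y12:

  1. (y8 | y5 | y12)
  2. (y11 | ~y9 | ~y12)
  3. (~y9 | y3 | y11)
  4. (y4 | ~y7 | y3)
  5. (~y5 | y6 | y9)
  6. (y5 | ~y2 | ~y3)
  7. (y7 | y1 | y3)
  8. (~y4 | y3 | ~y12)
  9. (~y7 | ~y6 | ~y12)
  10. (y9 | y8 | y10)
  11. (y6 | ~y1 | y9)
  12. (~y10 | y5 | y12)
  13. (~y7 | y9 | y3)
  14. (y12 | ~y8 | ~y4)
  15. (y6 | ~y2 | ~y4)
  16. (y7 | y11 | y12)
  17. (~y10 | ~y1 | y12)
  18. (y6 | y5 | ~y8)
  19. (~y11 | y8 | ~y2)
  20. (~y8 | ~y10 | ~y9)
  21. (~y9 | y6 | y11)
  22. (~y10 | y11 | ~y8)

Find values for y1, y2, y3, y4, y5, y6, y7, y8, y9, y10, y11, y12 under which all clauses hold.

y1=False, y2=False, y3=True, y4=False, y5=False, y6=True, y7=False, y8=False, y9=True, y10=True, y11=True, y12=True

Check each clause:
  1. (y5 | y8 | y12) — y12 is true.
  2. (~y12 | y11 | ~y9) — y11 is true.
  3. (~y9 | y11 | y3) — y11 is true.
  4. (y3 | y4 | ~y7) — ~y7 is true.
  5. (~y5 | y9 | y6) — y9 is true.
  6. (~y2 | y5 | ~y3) — ~y2 is true.
  7. (y1 | y7 | y3) — y3 is true.
  8. (y3 | ~y12 | ~y4) — y3 is true.
  9. (~y12 | ~y7 | ~y6) — ~y7 is true.
  10. (y10 | y9 | y8) — y9 is true.
  11. (y9 | ~y1 | y6) — y9 is true.
  12. (~y10 | y12 | y5) — y12 is true.
  13. (y9 | y3 | ~y7) — y9 is true.
  14. (y12 | ~y8 | ~y4) — ~y8 is true.
  15. (y6 | ~y2 | ~y4) — ~y4 is true.
  16. (y11 | y12 | y7) — y11 is true.
  17. (y12 | ~y10 | ~y1) — y12 is true.
  18. (~y8 | y6 | y5) — ~y8 is true.
  19. (y8 | ~y11 | ~y2) — ~y2 is true.
  20. (~y10 | ~y9 | ~y8) — ~y8 is true.
  21. (y11 | ~y9 | y6) — y11 is true.
  22. (y11 | ~y10 | ~y8) — ~y8 is true.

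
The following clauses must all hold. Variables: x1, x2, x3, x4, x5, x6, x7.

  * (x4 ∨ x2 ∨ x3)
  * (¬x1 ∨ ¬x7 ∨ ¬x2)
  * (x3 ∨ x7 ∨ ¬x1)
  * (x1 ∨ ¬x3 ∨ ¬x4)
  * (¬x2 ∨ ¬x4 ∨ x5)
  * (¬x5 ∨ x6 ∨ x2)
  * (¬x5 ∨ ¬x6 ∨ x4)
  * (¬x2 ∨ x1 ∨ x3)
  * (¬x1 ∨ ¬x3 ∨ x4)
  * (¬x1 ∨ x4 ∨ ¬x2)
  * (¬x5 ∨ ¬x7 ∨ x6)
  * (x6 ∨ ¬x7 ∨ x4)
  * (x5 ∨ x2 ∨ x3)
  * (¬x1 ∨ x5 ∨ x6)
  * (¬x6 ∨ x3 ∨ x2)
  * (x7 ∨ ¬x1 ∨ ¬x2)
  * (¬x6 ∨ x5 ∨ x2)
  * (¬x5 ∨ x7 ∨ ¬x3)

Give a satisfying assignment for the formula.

x1 = 0, x2 = 0, x3 = 1, x4 = 0, x5 = 0, x6 = 0, x7 = 0

Check each clause:
  1. (x2 ∨ x3 ∨ x4) — x3 is true.
  2. (¬x7 ∨ ¬x2 ∨ ¬x1) — ¬x7 is true.
  3. (x7 ∨ ¬x1 ∨ x3) — x3 is true.
  4. (x1 ∨ ¬x3 ∨ ¬x4) — ¬x4 is true.
  5. (¬x2 ∨ x5 ∨ ¬x4) — ¬x4 is true.
  6. (¬x5 ∨ x2 ∨ x6) — ¬x5 is true.
  7. (¬x5 ∨ x4 ∨ ¬x6) — ¬x6 is true.
  8. (x1 ∨ ¬x2 ∨ x3) — x3 is true.
  9. (¬x3 ∨ x4 ∨ ¬x1) — ¬x1 is true.
  10. (x4 ∨ ¬x2 ∨ ¬x1) — ¬x2 is true.
  11. (¬x5 ∨ x6 ∨ ¬x7) — ¬x7 is true.
  12. (¬x7 ∨ x4 ∨ x6) — ¬x7 is true.
  13. (x5 ∨ x3 ∨ x2) — x3 is true.
  14. (x6 ∨ ¬x1 ∨ x5) — ¬x1 is true.
  15. (x3 ∨ x2 ∨ ¬x6) — ¬x6 is true.
  16. (x7 ∨ ¬x2 ∨ ¬x1) — ¬x1 is true.
  17. (¬x6 ∨ x2 ∨ x5) — ¬x6 is true.
  18. (¬x3 ∨ ¬x5 ∨ x7) — ¬x5 is true.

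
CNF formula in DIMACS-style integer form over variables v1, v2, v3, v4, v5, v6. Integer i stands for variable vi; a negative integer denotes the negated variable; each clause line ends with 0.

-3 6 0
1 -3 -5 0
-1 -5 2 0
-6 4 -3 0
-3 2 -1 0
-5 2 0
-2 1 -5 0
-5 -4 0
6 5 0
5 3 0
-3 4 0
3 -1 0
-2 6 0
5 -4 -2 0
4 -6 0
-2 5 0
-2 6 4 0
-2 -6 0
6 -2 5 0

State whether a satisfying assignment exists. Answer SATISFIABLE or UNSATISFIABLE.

SATISFIABLE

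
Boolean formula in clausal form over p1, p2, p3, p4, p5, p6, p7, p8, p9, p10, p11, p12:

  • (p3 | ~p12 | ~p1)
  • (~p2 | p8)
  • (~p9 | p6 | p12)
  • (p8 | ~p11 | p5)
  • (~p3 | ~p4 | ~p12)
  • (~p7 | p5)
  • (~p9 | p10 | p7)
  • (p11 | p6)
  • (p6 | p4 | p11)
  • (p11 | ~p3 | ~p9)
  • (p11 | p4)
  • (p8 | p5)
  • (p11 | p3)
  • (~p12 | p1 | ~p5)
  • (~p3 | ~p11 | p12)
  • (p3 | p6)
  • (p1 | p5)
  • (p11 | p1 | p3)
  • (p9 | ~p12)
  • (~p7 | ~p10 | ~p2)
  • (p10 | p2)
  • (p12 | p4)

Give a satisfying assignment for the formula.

p1=False, p2=False, p3=True, p4=True, p5=True, p6=True, p7=False, p8=True, p9=False, p10=True, p11=False, p12=False

p6 occurs only positively in the remaining clauses — set p6 = True.
p8 occurs only positively in the remaining clauses — set p8 = True.
Try p1 = False.
  then p5 is forced to True.
  then p12 is forced to False.
  then p4 is forced to True.
Branch on p2: take p2 = False.
  then p10 is forced to True.
For the remaining variables, p3 = True, p7 = False, p9 = False, p11 = False works.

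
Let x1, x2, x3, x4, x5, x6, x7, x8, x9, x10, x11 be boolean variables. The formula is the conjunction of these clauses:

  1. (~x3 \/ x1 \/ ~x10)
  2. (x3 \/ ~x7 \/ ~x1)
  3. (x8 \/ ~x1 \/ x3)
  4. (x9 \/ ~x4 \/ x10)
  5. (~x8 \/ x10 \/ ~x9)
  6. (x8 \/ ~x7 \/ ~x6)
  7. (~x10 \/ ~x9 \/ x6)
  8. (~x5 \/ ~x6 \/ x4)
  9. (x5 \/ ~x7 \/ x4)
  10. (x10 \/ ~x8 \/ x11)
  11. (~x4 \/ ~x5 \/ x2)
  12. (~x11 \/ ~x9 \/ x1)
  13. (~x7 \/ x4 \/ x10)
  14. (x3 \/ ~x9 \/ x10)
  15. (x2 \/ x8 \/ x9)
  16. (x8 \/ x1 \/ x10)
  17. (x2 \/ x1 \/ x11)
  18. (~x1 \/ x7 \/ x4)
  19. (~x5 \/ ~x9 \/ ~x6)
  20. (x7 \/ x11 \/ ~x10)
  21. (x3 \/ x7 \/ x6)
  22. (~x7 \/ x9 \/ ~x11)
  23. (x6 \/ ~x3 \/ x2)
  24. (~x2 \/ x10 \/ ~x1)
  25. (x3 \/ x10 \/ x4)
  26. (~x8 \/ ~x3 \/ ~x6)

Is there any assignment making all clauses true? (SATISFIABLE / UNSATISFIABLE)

SATISFIABLE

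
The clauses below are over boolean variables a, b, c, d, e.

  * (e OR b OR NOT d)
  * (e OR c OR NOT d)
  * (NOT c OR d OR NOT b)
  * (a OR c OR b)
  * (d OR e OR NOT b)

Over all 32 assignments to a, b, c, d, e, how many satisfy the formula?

17

Split on b, then d.
  b=1, d=1: a free; 3 ways for (c,e) × 2^1 = 6.
  b=1, d=0: remaining (a,c,e) ∈ {(0,0,1); (1,0,1)} — 2.
  b=0, d=1: remaining (a,c,e) ∈ {(0,1,1); (1,0,1); (1,1,1)} — 3.
  b=0, d=0: e free; 3 ways for (a,c) × 2^1 = 6.
Total: 6 + 2 + 3 + 6 = 17.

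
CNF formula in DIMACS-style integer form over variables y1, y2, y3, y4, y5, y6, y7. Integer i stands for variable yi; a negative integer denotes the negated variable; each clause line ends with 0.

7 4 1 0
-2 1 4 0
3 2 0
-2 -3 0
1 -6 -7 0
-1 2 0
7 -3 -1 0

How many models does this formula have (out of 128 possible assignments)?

30

Split on y1, then y2.
  y1=T, y2=T: forces y3=F; y4, y5, y6, y7 free → 2^4 = 16.
  y1=T, y2=F: a clause becomes empty — 0.
  y1=F, y2=T: y5 free; 3 ways for (y3,y4,y6,y7) × 2^1 = 6.
  y1=F, y2=F: y5 free; 4 ways for (y3,y4,y6,y7) × 2^1 = 8.
Total: 16 + 0 + 6 + 8 = 30.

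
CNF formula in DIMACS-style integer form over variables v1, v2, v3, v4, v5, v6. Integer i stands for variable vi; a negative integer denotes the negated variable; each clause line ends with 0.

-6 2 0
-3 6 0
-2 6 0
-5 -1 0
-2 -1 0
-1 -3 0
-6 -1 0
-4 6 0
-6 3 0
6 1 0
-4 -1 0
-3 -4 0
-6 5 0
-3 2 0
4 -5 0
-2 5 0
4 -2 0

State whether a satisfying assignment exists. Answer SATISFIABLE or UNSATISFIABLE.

Try v1 = True.
  then v5 is forced to False.
  then v2 is forced to False.
  then v6 is forced to False.
  then v3 is forced to False.
  then v4 is forced to False.
So v1=1, v2=0, v3=0, v4=0, v5=0, v6=0 is a satisfying assignment.

SATISFIABLE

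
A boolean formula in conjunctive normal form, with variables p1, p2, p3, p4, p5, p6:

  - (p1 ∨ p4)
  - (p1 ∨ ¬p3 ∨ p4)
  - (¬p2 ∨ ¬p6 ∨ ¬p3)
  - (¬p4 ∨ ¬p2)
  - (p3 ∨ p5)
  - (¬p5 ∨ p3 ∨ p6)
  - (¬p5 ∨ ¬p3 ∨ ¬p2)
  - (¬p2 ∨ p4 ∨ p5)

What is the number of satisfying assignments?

Case analysis on p3 and p2:
  p3=1, p2=1: a clause becomes empty — 0.
  p3=1, p2=0: p5, p6 free; 3 ways for (p1,p4) × 2^2 = 12.
  p3=0, p2=1: remaining (p1,p4,p5,p6) ∈ {(1,0,1,1)} — 1.
  p3=0, p2=0: remaining (p1,p4,p5,p6) ∈ {(0,1,1,1); (1,0,1,1); (1,1,1,1)} — 3.
Total: 0 + 12 + 1 + 3 = 16.

16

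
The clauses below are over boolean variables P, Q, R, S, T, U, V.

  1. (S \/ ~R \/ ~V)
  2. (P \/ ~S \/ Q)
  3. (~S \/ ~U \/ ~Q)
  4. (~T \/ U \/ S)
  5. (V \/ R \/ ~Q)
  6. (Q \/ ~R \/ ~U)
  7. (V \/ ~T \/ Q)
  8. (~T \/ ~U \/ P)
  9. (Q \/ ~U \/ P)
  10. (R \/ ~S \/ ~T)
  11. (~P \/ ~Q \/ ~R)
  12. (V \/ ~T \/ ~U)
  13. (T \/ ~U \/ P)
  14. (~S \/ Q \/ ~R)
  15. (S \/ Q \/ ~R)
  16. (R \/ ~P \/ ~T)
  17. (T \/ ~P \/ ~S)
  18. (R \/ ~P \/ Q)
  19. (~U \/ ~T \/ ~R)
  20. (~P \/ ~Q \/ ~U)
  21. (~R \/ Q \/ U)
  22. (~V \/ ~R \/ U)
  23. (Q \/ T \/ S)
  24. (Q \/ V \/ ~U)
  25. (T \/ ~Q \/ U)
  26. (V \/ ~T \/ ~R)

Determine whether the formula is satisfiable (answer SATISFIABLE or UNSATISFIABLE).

UNSATISFIABLE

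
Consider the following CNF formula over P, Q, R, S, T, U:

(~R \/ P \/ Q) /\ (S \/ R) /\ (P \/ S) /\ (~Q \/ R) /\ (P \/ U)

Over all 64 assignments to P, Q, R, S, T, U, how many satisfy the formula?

Case analysis on P and R:
  P=1, R=1: Q, S, T, U free → 2^4 = 16.
  P=1, R=0: remaining (Q,S,T,U) ∈ {(0,1,0,0); (0,1,0,1); (0,1,1,0); (0,1,1,1)} — 4.
  P=0, R=1: remaining (Q,S,T,U) ∈ {(1,1,0,1); (1,1,1,1)} — 2.
  P=0, R=0: remaining (Q,S,T,U) ∈ {(0,1,0,1); (0,1,1,1)} — 2.
Total: 16 + 4 + 2 + 2 = 24.

24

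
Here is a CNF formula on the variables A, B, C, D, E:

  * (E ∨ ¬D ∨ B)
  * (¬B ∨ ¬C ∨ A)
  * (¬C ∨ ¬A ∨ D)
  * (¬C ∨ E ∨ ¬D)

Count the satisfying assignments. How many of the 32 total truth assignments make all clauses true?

19

Case analysis on C and D:
  C=T, D=T: remaining (A,B,E) ∈ {(F,F,T); (T,F,T); (T,T,T)} — 3.
  C=T, D=F: remaining (A,B,E) ∈ {(F,F,F); (F,F,T)} — 2.
  C=F, D=T: A free; 3 ways for (B,E) × 2^1 = 6.
  C=F, D=F: A, B, E free → 2^3 = 8.
Total: 3 + 2 + 6 + 8 = 19.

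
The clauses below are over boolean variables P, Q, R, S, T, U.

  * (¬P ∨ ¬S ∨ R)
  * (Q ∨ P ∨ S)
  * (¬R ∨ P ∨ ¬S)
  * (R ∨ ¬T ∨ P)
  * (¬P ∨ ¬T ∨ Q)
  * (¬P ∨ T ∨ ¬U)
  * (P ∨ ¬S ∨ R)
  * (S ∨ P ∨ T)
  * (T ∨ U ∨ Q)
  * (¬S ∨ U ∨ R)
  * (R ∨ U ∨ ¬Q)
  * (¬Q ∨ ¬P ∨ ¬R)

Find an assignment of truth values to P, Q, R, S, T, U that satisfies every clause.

P = True, Q = True, R = False, S = False, T = True, U = True

Check each clause:
  1. (¬S ∨ ¬P ∨ R) — ¬S is true.
  2. (S ∨ Q ∨ P) — P is true.
  3. (P ∨ ¬S ∨ ¬R) — P is true.
  4. (R ∨ P ∨ ¬T) — P is true.
  5. (Q ∨ ¬T ∨ ¬P) — Q is true.
  6. (T ∨ ¬P ∨ ¬U) — T is true.
  7. (R ∨ ¬S ∨ P) — P is true.
  8. (P ∨ S ∨ T) — P is true.
  9. (T ∨ Q ∨ U) — Q is true.
  10. (¬S ∨ U ∨ R) — ¬S is true.
  11. (U ∨ ¬Q ∨ R) — U is true.
  12. (¬R ∨ ¬P ∨ ¬Q) — ¬R is true.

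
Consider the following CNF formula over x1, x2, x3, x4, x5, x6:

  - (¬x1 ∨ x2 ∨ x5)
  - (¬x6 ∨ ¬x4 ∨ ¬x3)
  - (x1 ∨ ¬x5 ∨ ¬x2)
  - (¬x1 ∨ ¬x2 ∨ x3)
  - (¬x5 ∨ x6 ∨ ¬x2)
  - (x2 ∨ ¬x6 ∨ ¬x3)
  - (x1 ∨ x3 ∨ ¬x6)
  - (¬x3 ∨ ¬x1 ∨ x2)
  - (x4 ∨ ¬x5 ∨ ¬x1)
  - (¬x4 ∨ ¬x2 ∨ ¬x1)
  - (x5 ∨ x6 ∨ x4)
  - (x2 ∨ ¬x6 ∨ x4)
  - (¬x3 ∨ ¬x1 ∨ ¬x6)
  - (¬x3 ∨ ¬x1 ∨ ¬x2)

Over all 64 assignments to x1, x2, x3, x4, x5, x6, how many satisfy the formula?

Case analysis on x1 and x2:
  x1=T, x2=T: a clause becomes empty — 0.
  x1=T, x2=F: remaining (x3,x4,x5,x6) ∈ {(F,T,T,F); (F,T,T,T)} — 2.
  x1=F, x2=T: remaining (x3,x4,x5,x6) ∈ {(F,T,F,F); (T,F,F,T); (T,T,F,F)} — 3.
  x1=F, x2=F: x3 free; 3 ways for (x4,x5,x6) × 2^1 = 6.
Total: 0 + 2 + 3 + 6 = 11.

11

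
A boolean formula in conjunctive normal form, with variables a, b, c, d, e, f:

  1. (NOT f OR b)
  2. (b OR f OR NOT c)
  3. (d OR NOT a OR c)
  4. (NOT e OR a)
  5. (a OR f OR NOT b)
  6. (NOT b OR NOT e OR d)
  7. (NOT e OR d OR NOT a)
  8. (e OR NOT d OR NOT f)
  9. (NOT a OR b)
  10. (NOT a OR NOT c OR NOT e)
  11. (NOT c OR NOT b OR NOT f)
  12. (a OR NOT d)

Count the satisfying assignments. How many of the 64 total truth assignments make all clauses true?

7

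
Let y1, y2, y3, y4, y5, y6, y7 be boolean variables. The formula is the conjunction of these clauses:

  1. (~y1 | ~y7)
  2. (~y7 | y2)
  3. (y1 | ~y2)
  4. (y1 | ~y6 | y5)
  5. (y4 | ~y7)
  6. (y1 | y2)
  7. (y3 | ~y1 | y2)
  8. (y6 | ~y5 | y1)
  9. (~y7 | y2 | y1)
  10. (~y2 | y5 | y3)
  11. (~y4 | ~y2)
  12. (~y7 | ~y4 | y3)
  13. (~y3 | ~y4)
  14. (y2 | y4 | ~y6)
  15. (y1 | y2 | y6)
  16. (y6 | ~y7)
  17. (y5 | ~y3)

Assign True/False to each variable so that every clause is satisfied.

y7 occurs only negated in the remaining clauses — set y7 = False.
Set y1 = True and propagate.
Branch on y2: take y2 = True.
  then y4 is forced to False.
Branch on y3: take y3 = False.
  then y5 is forced to True.
y6 is now unconstrained; take y6 = False.
Every clause has at least one true literal under this assignment.

y1=True, y2=True, y3=False, y4=False, y5=True, y6=False, y7=False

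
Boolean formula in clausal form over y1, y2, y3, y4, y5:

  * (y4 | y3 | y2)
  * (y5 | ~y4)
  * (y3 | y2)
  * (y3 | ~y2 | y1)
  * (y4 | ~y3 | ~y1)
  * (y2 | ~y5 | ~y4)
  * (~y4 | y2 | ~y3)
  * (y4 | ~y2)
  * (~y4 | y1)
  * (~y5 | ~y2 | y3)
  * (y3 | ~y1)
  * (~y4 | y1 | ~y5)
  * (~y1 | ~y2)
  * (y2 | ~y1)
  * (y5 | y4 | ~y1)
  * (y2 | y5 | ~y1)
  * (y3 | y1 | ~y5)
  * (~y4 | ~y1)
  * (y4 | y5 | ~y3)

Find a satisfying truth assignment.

Branch on y1: take y1 = False.
  then y4 is forced to False.
  then y2 is forced to False.
  then y3 is forced to True.
  then y5 is forced to True.
Every clause has at least one true literal under this assignment.

y1 = False, y2 = False, y3 = True, y4 = False, y5 = True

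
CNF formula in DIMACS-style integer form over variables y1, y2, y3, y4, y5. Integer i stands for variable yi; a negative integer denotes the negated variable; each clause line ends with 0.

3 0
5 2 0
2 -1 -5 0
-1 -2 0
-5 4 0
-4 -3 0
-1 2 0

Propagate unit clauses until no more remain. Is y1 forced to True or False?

(y3) stands alone — y3 = True.
(~y4 \/ ~y3): since y3 = True, the clause reduces to (~y4). y4 = False.
In (y4 \/ ~y5), y4 is now false; ~y5 must hold, so y5 = False.
In (y2 \/ y5), y5 is now false; y2 must hold, so y2 = True.
From (~y2 \/ ~y1) and y2 = True: y1 = False.

False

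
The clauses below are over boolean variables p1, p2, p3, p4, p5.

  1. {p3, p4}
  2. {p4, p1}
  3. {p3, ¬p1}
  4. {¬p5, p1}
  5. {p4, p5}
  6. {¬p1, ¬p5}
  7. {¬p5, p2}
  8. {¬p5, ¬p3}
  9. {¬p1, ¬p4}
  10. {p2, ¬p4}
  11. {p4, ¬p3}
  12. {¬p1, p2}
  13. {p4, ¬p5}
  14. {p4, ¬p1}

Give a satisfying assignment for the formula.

p1 = False  p2 = True  p3 = False  p4 = True  p5 = False

p2 occurs only positively in the remaining clauses — set p2 = True.
Branch on p1: take p1 = False.
  then p4 is forced to True.
  then p5 is forced to False.
p3 is now unconstrained; take p3 = False.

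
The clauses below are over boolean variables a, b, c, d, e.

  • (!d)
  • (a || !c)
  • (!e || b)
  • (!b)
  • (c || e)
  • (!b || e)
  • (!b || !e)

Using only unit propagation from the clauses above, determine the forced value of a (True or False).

(!d) stands alone — d = False.
(!b) is a unit clause: b = False.
In (!e || b), b is now false; !e must hold, so e = False.
From (c || e) and e = False: c = True.
From (a || !c) and c = True: a = True.

True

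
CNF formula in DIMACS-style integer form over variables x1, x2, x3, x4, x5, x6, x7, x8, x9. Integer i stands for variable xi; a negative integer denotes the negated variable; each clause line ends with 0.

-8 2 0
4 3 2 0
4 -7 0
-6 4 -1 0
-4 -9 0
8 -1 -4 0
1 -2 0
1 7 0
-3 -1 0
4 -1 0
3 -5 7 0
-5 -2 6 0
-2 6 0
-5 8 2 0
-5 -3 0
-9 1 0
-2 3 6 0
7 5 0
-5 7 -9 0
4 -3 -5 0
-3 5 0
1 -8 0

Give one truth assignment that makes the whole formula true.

x1 = False, x2 = False, x3 = False, x4 = True, x5 = False, x6 = False, x7 = True, x8 = False, x9 = False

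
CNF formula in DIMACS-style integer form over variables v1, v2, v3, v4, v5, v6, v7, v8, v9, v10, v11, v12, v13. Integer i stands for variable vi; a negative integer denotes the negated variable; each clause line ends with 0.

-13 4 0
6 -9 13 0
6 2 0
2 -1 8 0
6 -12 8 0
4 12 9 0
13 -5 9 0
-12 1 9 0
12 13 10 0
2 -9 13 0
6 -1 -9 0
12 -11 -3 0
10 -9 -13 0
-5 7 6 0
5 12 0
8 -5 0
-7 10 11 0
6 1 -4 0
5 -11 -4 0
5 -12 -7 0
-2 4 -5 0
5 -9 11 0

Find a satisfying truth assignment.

Pure literal: v6 appears only positively; assign v6 = True.
v8 occurs only positively in the remaining clauses — set v8 = True.
Try v1 = True.
For the remaining variables, v2 = True, v3 = True, v4 = True, v5 = True, v7 = True, v9 = True, v10 = True, v11 = False, v12 = True, v13 = False works.
Every clause has at least one true literal under this assignment.

v1=True  v2=True  v3=True  v4=True  v5=True  v6=True  v7=True  v8=True  v9=True  v10=True  v11=False  v12=True  v13=False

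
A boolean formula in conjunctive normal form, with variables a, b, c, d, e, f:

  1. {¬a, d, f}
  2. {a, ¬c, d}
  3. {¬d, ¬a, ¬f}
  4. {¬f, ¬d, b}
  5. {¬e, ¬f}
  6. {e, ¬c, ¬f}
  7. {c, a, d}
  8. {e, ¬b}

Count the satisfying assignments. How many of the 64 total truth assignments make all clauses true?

13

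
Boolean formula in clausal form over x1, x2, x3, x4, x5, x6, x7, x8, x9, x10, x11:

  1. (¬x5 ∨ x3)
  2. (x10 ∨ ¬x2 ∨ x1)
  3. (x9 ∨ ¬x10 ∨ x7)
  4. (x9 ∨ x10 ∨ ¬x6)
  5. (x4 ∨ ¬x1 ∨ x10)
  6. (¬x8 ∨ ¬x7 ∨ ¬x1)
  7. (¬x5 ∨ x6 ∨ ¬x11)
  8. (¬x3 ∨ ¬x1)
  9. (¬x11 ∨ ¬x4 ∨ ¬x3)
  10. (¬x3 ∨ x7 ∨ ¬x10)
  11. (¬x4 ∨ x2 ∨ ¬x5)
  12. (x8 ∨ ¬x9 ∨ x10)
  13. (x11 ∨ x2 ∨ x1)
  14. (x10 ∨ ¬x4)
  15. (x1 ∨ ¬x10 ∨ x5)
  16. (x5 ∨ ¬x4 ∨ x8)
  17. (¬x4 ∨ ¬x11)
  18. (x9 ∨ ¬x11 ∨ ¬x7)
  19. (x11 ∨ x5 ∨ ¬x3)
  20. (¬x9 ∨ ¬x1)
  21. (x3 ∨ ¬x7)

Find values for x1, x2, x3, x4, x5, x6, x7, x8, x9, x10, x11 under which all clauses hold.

Try x1 = False.
Branch on x2: take x2 = True.
  then x10 is forced to True.
  then x5 is forced to True.
  then x3 is forced to True.
  then x7 is forced to True.
The remaining clauses are satisfied by x4 = False, x6 = False, x8 = False, x9 = False, x11 = False.
Every clause has at least one true literal under this assignment.

x1=F, x2=T, x3=T, x4=F, x5=T, x6=F, x7=T, x8=F, x9=F, x10=T, x11=F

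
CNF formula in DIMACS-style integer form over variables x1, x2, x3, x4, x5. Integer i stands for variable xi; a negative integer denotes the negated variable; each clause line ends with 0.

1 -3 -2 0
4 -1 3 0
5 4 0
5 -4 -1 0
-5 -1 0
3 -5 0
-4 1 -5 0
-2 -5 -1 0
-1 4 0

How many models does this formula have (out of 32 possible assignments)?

4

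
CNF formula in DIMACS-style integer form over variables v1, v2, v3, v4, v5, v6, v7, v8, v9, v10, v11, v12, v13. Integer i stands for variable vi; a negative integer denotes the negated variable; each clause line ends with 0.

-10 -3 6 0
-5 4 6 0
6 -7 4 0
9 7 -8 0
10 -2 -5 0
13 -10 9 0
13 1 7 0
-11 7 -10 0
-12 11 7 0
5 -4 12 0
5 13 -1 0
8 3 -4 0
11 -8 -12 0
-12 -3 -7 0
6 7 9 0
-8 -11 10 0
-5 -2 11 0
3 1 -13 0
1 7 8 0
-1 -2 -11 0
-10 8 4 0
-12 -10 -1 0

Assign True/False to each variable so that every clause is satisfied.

v1=0, v2=0, v3=1, v4=1, v5=1, v6=1, v7=1, v8=0, v9=1, v10=1, v11=0, v12=0, v13=0

Check each clause:
  1. (v6 || !v3 || !v10) — v6 is true.
  2. (v4 || v6 || !v5) — v4 is true.
  3. (v4 || v6 || !v7) — v4 is true.
  4. (!v8 || v7 || v9) — !v8 is true.
  5. (!v5 || v10 || !v2) — v10 is true.
  6. (v13 || !v10 || v9) — v9 is true.
  7. (v7 || v1 || v13) — v7 is true.
  8. (!v10 || !v11 || v7) — !v11 is true.
  9. (!v12 || v7 || v11) — !v12 is true.
  10. (v12 || v5 || !v4) — v5 is true.
  11. (v5 || !v1 || v13) — v5 is true.
  12. (!v4 || v3 || v8) — v3 is true.
  13. (v11 || !v8 || !v12) — !v8 is true.
  14. (!v12 || !v3 || !v7) — !v12 is true.
  15. (v7 || v9 || v6) — v9 is true.
  16. (v10 || !v11 || !v8) — !v8 is true.
  17. (!v2 || !v5 || v11) — !v2 is true.
  18. (!v13 || v1 || v3) — v3 is true.
  19. (v8 || v7 || v1) — v7 is true.
  20. (!v2 || !v1 || !v11) — !v11 is true.
  21. (v4 || v8 || !v10) — v4 is true.
  22. (!v1 || !v12 || !v10) — !v12 is true.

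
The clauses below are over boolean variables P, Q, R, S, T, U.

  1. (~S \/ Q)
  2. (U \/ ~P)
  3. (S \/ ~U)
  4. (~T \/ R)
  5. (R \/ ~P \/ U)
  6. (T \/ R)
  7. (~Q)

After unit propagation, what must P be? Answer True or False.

False

(~Q) is a unit clause: Q = False.
(Q \/ ~S): since Q = False, the clause reduces to (~S). S = False.
In (S \/ ~U), S is now false; ~U must hold, so U = False.
In (U \/ ~P), U is now false; ~P must hold, so P = False.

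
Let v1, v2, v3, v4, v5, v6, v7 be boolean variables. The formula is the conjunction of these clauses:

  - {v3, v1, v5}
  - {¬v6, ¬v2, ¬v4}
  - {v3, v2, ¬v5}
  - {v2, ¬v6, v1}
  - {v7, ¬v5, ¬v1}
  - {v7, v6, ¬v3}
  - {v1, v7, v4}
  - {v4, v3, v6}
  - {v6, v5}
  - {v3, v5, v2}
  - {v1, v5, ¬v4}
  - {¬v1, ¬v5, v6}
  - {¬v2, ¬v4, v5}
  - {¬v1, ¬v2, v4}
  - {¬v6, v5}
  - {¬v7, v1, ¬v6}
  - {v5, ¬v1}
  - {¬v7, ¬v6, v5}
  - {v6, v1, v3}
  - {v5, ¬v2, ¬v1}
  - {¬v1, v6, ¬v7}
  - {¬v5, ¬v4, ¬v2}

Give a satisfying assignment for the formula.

v1=F  v2=T  v3=T  v4=F  v5=T  v6=F  v7=T

Branch on v1: take v1 = False.
Try v2 = True.
Branch on v3: take v3 = True.
The remaining clauses are satisfied by v4 = False, v5 = True, v6 = False, v7 = True.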